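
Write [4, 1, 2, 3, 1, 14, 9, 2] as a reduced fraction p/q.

Fold from the inside: start with 2/1.
  9 + 1/2 = 19/2
  14 + 2/19 = 268/19
  1 + 19/268 = 287/268
  3 + 268/287 = 1129/287
  2 + 287/1129 = 2545/1129
  1 + 1129/2545 = 3674/2545
  4 + 2545/3674 = 17241/3674

17241/3674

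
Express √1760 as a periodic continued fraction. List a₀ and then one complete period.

a₀ = ⌊√1760⌋ = 41.
With m₀=0, d₀=1 and mₖ₊₁ = dₖaₖ − mₖ, dₖ₊₁ = (n − mₖ₊₁²)/dₖ, aₖ₊₁ = ⌊(a₀+mₖ₊₁)/dₖ₊₁⌋:
  k=1: m=41, d=79, a=1
  k=2: m=38, d=4, a=19
  k=3: m=38, d=79, a=1
  k=4: m=41, d=1, a=82
d=1 and a=2a₀=82 at k=4, so the next step gives (m, d) = (41, 79) again — its k=1 value — and the period has length 4.

[41; 1, 19, 1, 82]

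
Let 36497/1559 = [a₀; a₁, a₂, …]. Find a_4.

36497 = 23·1559 + 640   →  a_0 = 23
1559 = 2·640 + 279   →  a_1 = 2
640 = 2·279 + 82   →  a_2 = 2
279 = 3·82 + 33   →  a_3 = 3
82 = 2·33 + 16   →  a_4 = 2

2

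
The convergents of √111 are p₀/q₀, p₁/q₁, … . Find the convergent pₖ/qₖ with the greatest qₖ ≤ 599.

6058/575

√111 = [10; 1, 1, 6, 1, 1, 20, …] (period length 6).
Convergents:
  p_0/q_0 = 10/1
  p_1/q_1 = 11/1
  p_2/q_2 = 21/2
  p_3/q_3 = 137/13
  p_4/q_4 = 158/15
  p_5/q_5 = 295/28
  p_6/q_6 = 6058/575
  p_7/q_7 = 6353/603
q_6 = 575 ≤ 599 < 603 = q_7, so the answer is 6058/575.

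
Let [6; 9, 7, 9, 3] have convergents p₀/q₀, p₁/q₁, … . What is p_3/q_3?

Using pₖ = aₖpₖ₋₁ + pₖ₋₂, qₖ = aₖqₖ₋₁ + qₖ₋₂ (with p₋₁=1, p₋₂=0, q₋₁=0, q₋₂=1):
  k=0: a=6, p=6, q=1
  k=1: a=9, p=55, q=9
  k=2: a=7, p=391, q=64
  k=3: a=9, p=3574, q=585

3574/585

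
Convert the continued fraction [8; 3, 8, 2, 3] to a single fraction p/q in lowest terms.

Fold from the inside: start with 3/1.
  2 + 1/3 = 7/3
  8 + 3/7 = 59/7
  3 + 7/59 = 184/59
  8 + 59/184 = 1531/184

1531/184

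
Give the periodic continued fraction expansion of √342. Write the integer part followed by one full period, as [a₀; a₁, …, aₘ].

a₀ = ⌊√342⌋ = 18.
With m₀=0, d₀=1 and mₖ₊₁ = dₖaₖ − mₖ, dₖ₊₁ = (n − mₖ₊₁²)/dₖ, aₖ₊₁ = ⌊(a₀+mₖ₊₁)/dₖ₊₁⌋:
  k=1: m=18, d=18, a=2
  k=2: m=18, d=1, a=36
d=1 and a=2a₀=36 at k=2, so the next step gives (m, d) = (18, 18) again — its k=1 value — and the period has length 2.

[18; 2, 36]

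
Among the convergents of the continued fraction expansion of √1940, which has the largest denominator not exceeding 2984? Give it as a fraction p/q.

85316/1937

√1940 = [44; 22, 88, …] (period length 2).
Convergents:
  p_0/q_0 = 44/1
  p_1/q_1 = 969/22
  p_2/q_2 = 85316/1937
  p_3/q_3 = 1877921/42636
q_2 = 1937 ≤ 2984 < 42636 = q_3, so the answer is 85316/1937.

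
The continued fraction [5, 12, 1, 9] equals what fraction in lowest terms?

655/129

Using pₖ = aₖpₖ₋₁ + pₖ₋₂ and qₖ = aₖqₖ₋₁ + qₖ₋₂:
  k=0: a=5, p=5, q=1
  k=1: a=12, p=61, q=12
  k=2: a=1, p=66, q=13
  k=3: a=9, p=655, q=129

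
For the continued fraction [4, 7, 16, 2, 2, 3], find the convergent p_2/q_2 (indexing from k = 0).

Using pₖ = aₖpₖ₋₁ + pₖ₋₂, qₖ = aₖqₖ₋₁ + qₖ₋₂ (with p₋₁=1, p₋₂=0, q₋₁=0, q₋₂=1):
  k=0: a=4, p=4, q=1
  k=1: a=7, p=29, q=7
  k=2: a=16, p=468, q=113

468/113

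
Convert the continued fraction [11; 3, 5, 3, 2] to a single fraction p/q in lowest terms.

Using pₖ = aₖpₖ₋₁ + pₖ₋₂ and qₖ = aₖqₖ₋₁ + qₖ₋₂:
  k=0: a=11, p=11, q=1
  k=1: a=3, p=34, q=3
  k=2: a=5, p=181, q=16
  k=3: a=3, p=577, q=51
  k=4: a=2, p=1335, q=118

1335/118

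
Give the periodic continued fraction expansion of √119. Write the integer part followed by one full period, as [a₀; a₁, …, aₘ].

[10; 1, 9, 1, 20]

a₀ = ⌊√119⌋ = 10.
With m₀=0, d₀=1 and mₖ₊₁ = dₖaₖ − mₖ, dₖ₊₁ = (n − mₖ₊₁²)/dₖ, aₖ₊₁ = ⌊(a₀+mₖ₊₁)/dₖ₊₁⌋:
  k=1: m=10, d=19, a=1
  k=2: m=9, d=2, a=9
  k=3: m=9, d=19, a=1
  k=4: m=10, d=1, a=20
d=1 and a=2a₀=20 at k=4, so the next step gives (m, d) = (10, 19) again — its k=1 value — and the period has length 4.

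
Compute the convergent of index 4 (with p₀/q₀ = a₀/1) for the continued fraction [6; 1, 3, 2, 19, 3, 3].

1186/175

Using pₖ = aₖpₖ₋₁ + pₖ₋₂, qₖ = aₖqₖ₋₁ + qₖ₋₂ (with p₋₁=1, p₋₂=0, q₋₁=0, q₋₂=1):
  k=0: a=6, p=6, q=1
  k=1: a=1, p=7, q=1
  k=2: a=3, p=27, q=4
  k=3: a=2, p=61, q=9
  k=4: a=19, p=1186, q=175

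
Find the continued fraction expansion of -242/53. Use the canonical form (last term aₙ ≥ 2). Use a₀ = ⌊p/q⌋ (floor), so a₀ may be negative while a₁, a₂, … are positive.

-242 = -5·53 + 23
53 = 2·23 + 7
23 = 3·7 + 2
7 = 3·2 + 1
2 = 2·1 + 0  (stop)
So -242/53 = [-5; 2, 3, 3, 2].

[-5; 2, 3, 3, 2]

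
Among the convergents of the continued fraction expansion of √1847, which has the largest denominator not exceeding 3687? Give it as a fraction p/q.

√1847 = [42; 1, 41, 1, 84, …] (period length 4).
Convergents:
  p_0/q_0 = 42/1
  p_1/q_1 = 43/1
  p_2/q_2 = 1805/42
  p_3/q_3 = 1848/43
  p_4/q_4 = 157037/3654
  p_5/q_5 = 158885/3697
q_4 = 3654 ≤ 3687 < 3697 = q_5, so the answer is 157037/3654.

157037/3654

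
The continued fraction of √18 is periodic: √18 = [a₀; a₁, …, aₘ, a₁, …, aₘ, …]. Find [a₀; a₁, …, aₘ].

[4; 4, 8]

a₀ = ⌊√18⌋ = 4.
With m₀=0, d₀=1 and mₖ₊₁ = dₖaₖ − mₖ, dₖ₊₁ = (n − mₖ₊₁²)/dₖ, aₖ₊₁ = ⌊(a₀+mₖ₊₁)/dₖ₊₁⌋:
  k=1: m=4, d=2, a=4
  k=2: m=4, d=1, a=8
d=1 and a=2a₀=8 at k=2, so the next step gives (m, d) = (4, 2) again — its k=1 value — and the period has length 2.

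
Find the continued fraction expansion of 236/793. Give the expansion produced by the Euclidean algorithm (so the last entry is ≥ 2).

236 = 0*793 + 236
793 = 3*236 + 85
236 = 2*85 + 66
85 = 1*66 + 19
66 = 3*19 + 9
19 = 2*9 + 1
9 = 9*1 + 0  (stop)
So 236/793 = [0; 3, 2, 1, 3, 2, 9].

[0; 3, 2, 1, 3, 2, 9]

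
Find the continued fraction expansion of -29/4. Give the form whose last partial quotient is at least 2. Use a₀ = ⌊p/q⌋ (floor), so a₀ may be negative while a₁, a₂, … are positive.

-29 = -8×4 + 3
4 = 1×3 + 1
3 = 3×1 + 0  (stop)
So -29/4 = [-8; 1, 3].

[-8; 1, 3]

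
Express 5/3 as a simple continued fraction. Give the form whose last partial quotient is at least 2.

5 = 1·3 + 2
3 = 1·2 + 1
2 = 2·1 + 0  (stop)
So 5/3 = [1; 1, 2].

[1; 1, 2]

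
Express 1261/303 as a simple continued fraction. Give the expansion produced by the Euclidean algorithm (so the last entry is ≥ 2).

1261 = 4·303 + 49
303 = 6·49 + 9
49 = 5·9 + 4
9 = 2·4 + 1
4 = 4·1 + 0  (stop)
So 1261/303 = [4; 6, 5, 2, 4].

[4; 6, 5, 2, 4]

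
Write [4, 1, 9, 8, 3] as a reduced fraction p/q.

Fold from the inside: start with 3/1.
  8 + 1/3 = 25/3
  9 + 3/25 = 228/25
  1 + 25/228 = 253/228
  4 + 228/253 = 1240/253

1240/253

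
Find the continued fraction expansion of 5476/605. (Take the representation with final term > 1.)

5476 = 9×605 + 31
605 = 19×31 + 16
31 = 1×16 + 15
16 = 1×15 + 1
15 = 15×1 + 0  (stop)
So 5476/605 = [9; 19, 1, 1, 15].

[9; 19, 1, 1, 15]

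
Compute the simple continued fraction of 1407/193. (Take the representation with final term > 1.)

1407 = 7*193 + 56
193 = 3*56 + 25
56 = 2*25 + 6
25 = 4*6 + 1
6 = 6*1 + 0  (stop)
So 1407/193 = [7; 3, 2, 4, 6].

[7; 3, 2, 4, 6]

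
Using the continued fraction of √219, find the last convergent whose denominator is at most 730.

8746/591

√219 = [14; 1, 3, 1, 28, …] (period length 4).
Convergents:
  p_0/q_0 = 14/1
  p_1/q_1 = 15/1
  p_2/q_2 = 59/4
  p_3/q_3 = 74/5
  p_4/q_4 = 2131/144
  p_5/q_5 = 2205/149
  p_6/q_6 = 8746/591
  p_7/q_7 = 10951/740
q_6 = 591 ≤ 730 < 740 = q_7, so the answer is 8746/591.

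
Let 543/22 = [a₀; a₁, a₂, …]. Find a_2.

543 = 24·22 + 15   →  a_0 = 24
22 = 1·15 + 7   →  a_1 = 1
15 = 2·7 + 1   →  a_2 = 2

2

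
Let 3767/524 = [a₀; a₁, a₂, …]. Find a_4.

3767 = 7·524 + 99   →  a_0 = 7
524 = 5·99 + 29   →  a_1 = 5
99 = 3·29 + 12   →  a_2 = 3
29 = 2·12 + 5   →  a_3 = 2
12 = 2·5 + 2   →  a_4 = 2

2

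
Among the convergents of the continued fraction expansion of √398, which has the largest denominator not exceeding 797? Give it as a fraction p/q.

√398 = [19; 1, 18, 1, 38, …] (period length 4).
Convergents:
  p_0/q_0 = 19/1
  p_1/q_1 = 20/1
  p_2/q_2 = 379/19
  p_3/q_3 = 399/20
  p_4/q_4 = 15541/779
  p_5/q_5 = 15940/799
q_4 = 779 ≤ 797 < 799 = q_5, so the answer is 15541/779.

15541/779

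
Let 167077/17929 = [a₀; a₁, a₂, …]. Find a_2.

167077 = 9·17929 + 5716   →  a_0 = 9
17929 = 3·5716 + 781   →  a_1 = 3
5716 = 7·781 + 249   →  a_2 = 7

7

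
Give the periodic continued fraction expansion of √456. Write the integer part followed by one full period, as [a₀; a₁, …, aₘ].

a₀ = ⌊√456⌋ = 21.
With m₀=0, d₀=1 and mₖ₊₁ = dₖaₖ − mₖ, dₖ₊₁ = (n − mₖ₊₁²)/dₖ, aₖ₊₁ = ⌊(a₀+mₖ₊₁)/dₖ₊₁⌋:
  k=1: m=21, d=15, a=2
  k=2: m=9, d=25, a=1
  k=3: m=16, d=8, a=4
  k=4: m=16, d=25, a=1
  k=5: m=9, d=15, a=2
  k=6: m=21, d=1, a=42
d=1 and a=2a₀=42 at k=6, so the next step gives (m, d) = (21, 15) again — its k=1 value — and the period has length 6.

[21; 2, 1, 4, 1, 2, 42]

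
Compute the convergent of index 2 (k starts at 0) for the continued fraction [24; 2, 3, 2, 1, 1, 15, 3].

171/7

Using pₖ = aₖpₖ₋₁ + pₖ₋₂, qₖ = aₖqₖ₋₁ + qₖ₋₂ (with p₋₁=1, p₋₂=0, q₋₁=0, q₋₂=1):
  k=0: a=24, p=24, q=1
  k=1: a=2, p=49, q=2
  k=2: a=3, p=171, q=7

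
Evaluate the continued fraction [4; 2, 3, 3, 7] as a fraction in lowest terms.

745/168

Fold from the inside: start with 7/1.
  3 + 1/7 = 22/7
  3 + 7/22 = 73/22
  2 + 22/73 = 168/73
  4 + 73/168 = 745/168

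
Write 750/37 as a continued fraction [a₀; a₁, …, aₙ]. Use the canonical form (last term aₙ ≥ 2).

750 = 20*37 + 10
37 = 3*10 + 7
10 = 1*7 + 3
7 = 2*3 + 1
3 = 3*1 + 0  (stop)
So 750/37 = [20; 3, 1, 2, 3].

[20; 3, 1, 2, 3]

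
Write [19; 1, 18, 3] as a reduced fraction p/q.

1157/58

Fold from the inside: start with 3/1.
  18 + 1/3 = 55/3
  1 + 3/55 = 58/55
  19 + 55/58 = 1157/58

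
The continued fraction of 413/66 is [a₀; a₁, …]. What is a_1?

413 = 6·66 + 17   →  a_0 = 6
66 = 3·17 + 15   →  a_1 = 3

3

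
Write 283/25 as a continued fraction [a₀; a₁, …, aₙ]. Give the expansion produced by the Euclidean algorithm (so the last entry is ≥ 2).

[11; 3, 8]

283 = 11×25 + 8
25 = 3×8 + 1
8 = 8×1 + 0  (stop)
So 283/25 = [11; 3, 8].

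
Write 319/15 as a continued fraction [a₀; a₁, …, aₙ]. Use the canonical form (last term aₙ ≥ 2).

319 = 21×15 + 4
15 = 3×4 + 3
4 = 1×3 + 1
3 = 3×1 + 0  (stop)
So 319/15 = [21; 3, 1, 3].

[21; 3, 1, 3]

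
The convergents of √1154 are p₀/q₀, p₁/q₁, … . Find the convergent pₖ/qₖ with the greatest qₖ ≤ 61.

1155/34

√1154 = [33; 1, 32, 1, 66, …] (period length 4).
Convergents:
  p_0/q_0 = 33/1
  p_1/q_1 = 34/1
  p_2/q_2 = 1121/33
  p_3/q_3 = 1155/34
  p_4/q_4 = 77351/2277
q_3 = 34 ≤ 61 < 2277 = q_4, so the answer is 1155/34.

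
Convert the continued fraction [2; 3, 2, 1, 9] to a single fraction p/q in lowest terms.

Using pₖ = aₖpₖ₋₁ + pₖ₋₂ and qₖ = aₖqₖ₋₁ + qₖ₋₂:
  k=0: a=2, p=2, q=1
  k=1: a=3, p=7, q=3
  k=2: a=2, p=16, q=7
  k=3: a=1, p=23, q=10
  k=4: a=9, p=223, q=97

223/97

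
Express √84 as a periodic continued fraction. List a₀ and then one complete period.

[9; 6, 18]

a₀ = ⌊√84⌋ = 9.
With m₀=0, d₀=1 and mₖ₊₁ = dₖaₖ − mₖ, dₖ₊₁ = (n − mₖ₊₁²)/dₖ, aₖ₊₁ = ⌊(a₀+mₖ₊₁)/dₖ₊₁⌋:
  k=1: m=9, d=3, a=6
  k=2: m=9, d=1, a=18
d=1 and a=2a₀=18 at k=2, so the next step gives (m, d) = (9, 3) again — its k=1 value — and the period has length 2.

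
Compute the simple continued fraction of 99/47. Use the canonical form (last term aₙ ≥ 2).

99 = 2×47 + 5
47 = 9×5 + 2
5 = 2×2 + 1
2 = 2×1 + 0  (stop)
So 99/47 = [2; 9, 2, 2].

[2; 9, 2, 2]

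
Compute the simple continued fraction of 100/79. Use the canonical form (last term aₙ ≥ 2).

[1; 3, 1, 3, 5]

100 = 1*79 + 21
79 = 3*21 + 16
21 = 1*16 + 5
16 = 3*5 + 1
5 = 5*1 + 0  (stop)
So 100/79 = [1; 3, 1, 3, 5].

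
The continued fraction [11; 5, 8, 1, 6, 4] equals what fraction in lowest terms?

Using pₖ = aₖpₖ₋₁ + pₖ₋₂ and qₖ = aₖqₖ₋₁ + qₖ₋₂:
  k=0: a=11, p=11, q=1
  k=1: a=5, p=56, q=5
  k=2: a=8, p=459, q=41
  k=3: a=1, p=515, q=46
  k=4: a=6, p=3549, q=317
  k=5: a=4, p=14711, q=1314

14711/1314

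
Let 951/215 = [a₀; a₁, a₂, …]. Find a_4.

951 = 4·215 + 91   →  a_0 = 4
215 = 2·91 + 33   →  a_1 = 2
91 = 2·33 + 25   →  a_2 = 2
33 = 1·25 + 8   →  a_3 = 1
25 = 3·8 + 1   →  a_4 = 3

3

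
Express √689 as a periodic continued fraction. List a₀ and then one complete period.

a₀ = ⌊√689⌋ = 26.
With m₀=0, d₀=1 and mₖ₊₁ = dₖaₖ − mₖ, dₖ₊₁ = (n − mₖ₊₁²)/dₖ, aₖ₊₁ = ⌊(a₀+mₖ₊₁)/dₖ₊₁⌋:
  k=1: m=26, d=13, a=4
  k=2: m=26, d=1, a=52
d=1 and a=2a₀=52 at k=2, so the next step gives (m, d) = (26, 13) again — its k=1 value — and the period has length 2.

[26; 4, 52]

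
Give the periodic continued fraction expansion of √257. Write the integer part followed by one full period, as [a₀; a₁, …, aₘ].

a₀ = ⌊√257⌋ = 16.
With m₀=0, d₀=1 and mₖ₊₁ = dₖaₖ − mₖ, dₖ₊₁ = (n − mₖ₊₁²)/dₖ, aₖ₊₁ = ⌊(a₀+mₖ₊₁)/dₖ₊₁⌋:
  k=1: m=16, d=1, a=32
d=1 and a=2a₀=32 at k=1, so the next step gives (m, d) = (16, 1) again — its k=1 value — and the period has length 1.

[16; 32]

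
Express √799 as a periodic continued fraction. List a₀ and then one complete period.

a₀ = ⌊√799⌋ = 28.
With m₀=0, d₀=1 and mₖ₊₁ = dₖaₖ − mₖ, dₖ₊₁ = (n − mₖ₊₁²)/dₖ, aₖ₊₁ = ⌊(a₀+mₖ₊₁)/dₖ₊₁⌋:
  k=1: m=28, d=15, a=3
  k=2: m=17, d=34, a=1
  k=3: m=17, d=15, a=3
  k=4: m=28, d=1, a=56
d=1 and a=2a₀=56 at k=4, so the next step gives (m, d) = (28, 15) again — its k=1 value — and the period has length 4.

[28; 3, 1, 3, 56]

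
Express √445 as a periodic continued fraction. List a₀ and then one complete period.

a₀ = ⌊√445⌋ = 21.
With m₀=0, d₀=1 and mₖ₊₁ = dₖaₖ − mₖ, dₖ₊₁ = (n − mₖ₊₁²)/dₖ, aₖ₊₁ = ⌊(a₀+mₖ₊₁)/dₖ₊₁⌋:
  k=1: m=21, d=4, a=10
  k=2: m=19, d=21, a=1
  k=3: m=2, d=21, a=1
  k=4: m=19, d=4, a=10
  k=5: m=21, d=1, a=42
d=1 and a=2a₀=42 at k=5, so the next step gives (m, d) = (21, 4) again — its k=1 value — and the period has length 5.

[21; 10, 1, 1, 10, 42]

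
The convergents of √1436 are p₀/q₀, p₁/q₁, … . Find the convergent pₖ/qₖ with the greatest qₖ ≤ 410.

13301/351

√1436 = [37; 1, 8, 2, 18, 2, 8, 1, 74, …] (period length 8).
Convergents:
  p_0/q_0 = 37/1
  p_1/q_1 = 38/1
  p_2/q_2 = 341/9
  p_3/q_3 = 720/19
  p_4/q_4 = 13301/351
  p_5/q_5 = 27322/721
q_4 = 351 ≤ 410 < 721 = q_5, so the answer is 13301/351.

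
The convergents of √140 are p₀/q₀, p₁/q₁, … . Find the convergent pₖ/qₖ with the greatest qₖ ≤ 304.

√140 = [11; 1, 4, 1, 22, …] (period length 4).
Convergents:
  p_0/q_0 = 11/1
  p_1/q_1 = 12/1
  p_2/q_2 = 59/5
  p_3/q_3 = 71/6
  p_4/q_4 = 1621/137
  p_5/q_5 = 1692/143
  p_6/q_6 = 8389/709
q_5 = 143 ≤ 304 < 709 = q_6, so the answer is 1692/143.

1692/143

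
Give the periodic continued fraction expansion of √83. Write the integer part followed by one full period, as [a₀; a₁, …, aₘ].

a₀ = ⌊√83⌋ = 9.
With m₀=0, d₀=1 and mₖ₊₁ = dₖaₖ − mₖ, dₖ₊₁ = (n − mₖ₊₁²)/dₖ, aₖ₊₁ = ⌊(a₀+mₖ₊₁)/dₖ₊₁⌋:
  k=1: m=9, d=2, a=9
  k=2: m=9, d=1, a=18
d=1 and a=2a₀=18 at k=2, so the next step gives (m, d) = (9, 2) again — its k=1 value — and the period has length 2.

[9; 9, 18]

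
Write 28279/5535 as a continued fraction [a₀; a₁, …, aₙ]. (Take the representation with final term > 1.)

[5; 9, 6, 9, 1, 9]

28279 = 5*5535 + 604
5535 = 9*604 + 99
604 = 6*99 + 10
99 = 9*10 + 9
10 = 1*9 + 1
9 = 9*1 + 0  (stop)
So 28279/5535 = [5; 9, 6, 9, 1, 9].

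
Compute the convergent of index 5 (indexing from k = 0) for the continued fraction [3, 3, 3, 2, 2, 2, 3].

Using pₖ = aₖpₖ₋₁ + pₖ₋₂, qₖ = aₖqₖ₋₁ + qₖ₋₂ (with p₋₁=1, p₋₂=0, q₋₁=0, q₋₂=1):
  k=0: a=3, p=3, q=1
  k=1: a=3, p=10, q=3
  k=2: a=3, p=33, q=10
  k=3: a=2, p=76, q=23
  k=4: a=2, p=185, q=56
  k=5: a=2, p=446, q=135

446/135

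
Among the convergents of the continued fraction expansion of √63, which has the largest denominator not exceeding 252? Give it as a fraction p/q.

1897/239

√63 = [7; 1, 14, …] (period length 2).
Convergents:
  p_0/q_0 = 7/1
  p_1/q_1 = 8/1
  p_2/q_2 = 119/15
  p_3/q_3 = 127/16
  p_4/q_4 = 1897/239
  p_5/q_5 = 2024/255
q_4 = 239 ≤ 252 < 255 = q_5, so the answer is 1897/239.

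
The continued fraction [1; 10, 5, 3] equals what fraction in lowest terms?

179/163

Fold from the inside: start with 3/1.
  5 + 1/3 = 16/3
  10 + 3/16 = 163/16
  1 + 16/163 = 179/163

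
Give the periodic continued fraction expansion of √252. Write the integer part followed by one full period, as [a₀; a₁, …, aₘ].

[15; 1, 6, 1, 30]

a₀ = ⌊√252⌋ = 15.
With m₀=0, d₀=1 and mₖ₊₁ = dₖaₖ − mₖ, dₖ₊₁ = (n − mₖ₊₁²)/dₖ, aₖ₊₁ = ⌊(a₀+mₖ₊₁)/dₖ₊₁⌋:
  k=1: m=15, d=27, a=1
  k=2: m=12, d=4, a=6
  k=3: m=12, d=27, a=1
  k=4: m=15, d=1, a=30
d=1 and a=2a₀=30 at k=4, so the next step gives (m, d) = (15, 27) again — its k=1 value — and the period has length 4.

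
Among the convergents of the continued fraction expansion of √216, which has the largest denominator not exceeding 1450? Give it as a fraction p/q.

14403/980

√216 = [14; 1, 2, 3, 2, 1, 28, …] (period length 6).
Convergents:
  p_0/q_0 = 14/1
  p_1/q_1 = 15/1
  p_2/q_2 = 44/3
  p_3/q_3 = 147/10
  p_4/q_4 = 338/23
  p_5/q_5 = 485/33
  p_6/q_6 = 13918/947
  p_7/q_7 = 14403/980
  p_8/q_8 = 42724/2907
q_7 = 980 ≤ 1450 < 2907 = q_8, so the answer is 14403/980.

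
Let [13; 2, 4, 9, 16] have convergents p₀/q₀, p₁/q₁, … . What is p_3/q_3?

1116/83

Using pₖ = aₖpₖ₋₁ + pₖ₋₂, qₖ = aₖqₖ₋₁ + qₖ₋₂ (with p₋₁=1, p₋₂=0, q₋₁=0, q₋₂=1):
  k=0: a=13, p=13, q=1
  k=1: a=2, p=27, q=2
  k=2: a=4, p=121, q=9
  k=3: a=9, p=1116, q=83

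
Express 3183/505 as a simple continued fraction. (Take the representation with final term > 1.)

3183 = 6×505 + 153
505 = 3×153 + 46
153 = 3×46 + 15
46 = 3×15 + 1
15 = 15×1 + 0  (stop)
So 3183/505 = [6; 3, 3, 3, 15].

[6; 3, 3, 3, 15]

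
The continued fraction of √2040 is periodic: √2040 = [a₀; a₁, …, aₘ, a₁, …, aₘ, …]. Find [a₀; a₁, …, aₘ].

[45; 6, 90]

a₀ = ⌊√2040⌋ = 45.
With m₀=0, d₀=1 and mₖ₊₁ = dₖaₖ − mₖ, dₖ₊₁ = (n − mₖ₊₁²)/dₖ, aₖ₊₁ = ⌊(a₀+mₖ₊₁)/dₖ₊₁⌋:
  k=1: m=45, d=15, a=6
  k=2: m=45, d=1, a=90
d=1 and a=2a₀=90 at k=2, so the next step gives (m, d) = (45, 15) again — its k=1 value — and the period has length 2.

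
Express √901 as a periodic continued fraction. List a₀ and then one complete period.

[30; 60]

a₀ = ⌊√901⌋ = 30.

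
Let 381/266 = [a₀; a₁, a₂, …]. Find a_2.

381 = 1·266 + 115   →  a_0 = 1
266 = 2·115 + 36   →  a_1 = 2
115 = 3·36 + 7   →  a_2 = 3

3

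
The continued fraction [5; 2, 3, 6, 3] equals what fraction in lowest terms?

755/139

Fold from the inside: start with 3/1.
  6 + 1/3 = 19/3
  3 + 3/19 = 60/19
  2 + 19/60 = 139/60
  5 + 60/139 = 755/139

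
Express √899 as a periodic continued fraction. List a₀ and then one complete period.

a₀ = ⌊√899⌋ = 29.
With m₀=0, d₀=1 and mₖ₊₁ = dₖaₖ − mₖ, dₖ₊₁ = (n − mₖ₊₁²)/dₖ, aₖ₊₁ = ⌊(a₀+mₖ₊₁)/dₖ₊₁⌋:
  k=1: m=29, d=58, a=1
  k=2: m=29, d=1, a=58
d=1 and a=2a₀=58 at k=2, so the next step gives (m, d) = (29, 58) again — its k=1 value — and the period has length 2.

[29; 1, 58]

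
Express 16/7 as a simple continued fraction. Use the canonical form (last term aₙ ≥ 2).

[2; 3, 2]

16 = 2·7 + 2
7 = 3·2 + 1
2 = 2·1 + 0  (stop)
So 16/7 = [2; 3, 2].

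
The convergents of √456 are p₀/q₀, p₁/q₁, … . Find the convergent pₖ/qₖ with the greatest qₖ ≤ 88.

√456 = [21; 2, 1, 4, 1, 2, 42, …] (period length 6).
Convergents:
  p_0/q_0 = 21/1
  p_1/q_1 = 43/2
  p_2/q_2 = 64/3
  p_3/q_3 = 299/14
  p_4/q_4 = 363/17
  p_5/q_5 = 1025/48
  p_6/q_6 = 43413/2033
q_5 = 48 ≤ 88 < 2033 = q_6, so the answer is 1025/48.

1025/48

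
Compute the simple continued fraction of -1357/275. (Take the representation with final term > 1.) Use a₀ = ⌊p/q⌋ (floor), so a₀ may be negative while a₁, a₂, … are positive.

[-5; 15, 3, 1, 1, 2]

-1357 = -5×275 + 18
275 = 15×18 + 5
18 = 3×5 + 3
5 = 1×3 + 2
3 = 1×2 + 1
2 = 2×1 + 0  (stop)
So -1357/275 = [-5; 15, 3, 1, 1, 2].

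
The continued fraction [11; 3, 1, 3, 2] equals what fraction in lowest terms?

383/34

Using pₖ = aₖpₖ₋₁ + pₖ₋₂ and qₖ = aₖqₖ₋₁ + qₖ₋₂:
  k=0: a=11, p=11, q=1
  k=1: a=3, p=34, q=3
  k=2: a=1, p=45, q=4
  k=3: a=3, p=169, q=15
  k=4: a=2, p=383, q=34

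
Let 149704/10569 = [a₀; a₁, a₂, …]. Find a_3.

149704 = 14·10569 + 1738   →  a_0 = 14
10569 = 6·1738 + 141   →  a_1 = 6
1738 = 12·141 + 46   →  a_2 = 12
141 = 3·46 + 3   →  a_3 = 3

3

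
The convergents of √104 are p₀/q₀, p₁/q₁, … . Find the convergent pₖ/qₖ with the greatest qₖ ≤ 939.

5201/510

√104 = [10; 5, 20, …] (period length 2).
Convergents:
  p_0/q_0 = 10/1
  p_1/q_1 = 51/5
  p_2/q_2 = 1030/101
  p_3/q_3 = 5201/510
  p_4/q_4 = 105050/10301
q_3 = 510 ≤ 939 < 10301 = q_4, so the answer is 5201/510.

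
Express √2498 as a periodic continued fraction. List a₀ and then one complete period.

[49; 1, 48, 1, 98]

a₀ = ⌊√2498⌋ = 49.
With m₀=0, d₀=1 and mₖ₊₁ = dₖaₖ − mₖ, dₖ₊₁ = (n − mₖ₊₁²)/dₖ, aₖ₊₁ = ⌊(a₀+mₖ₊₁)/dₖ₊₁⌋:
  k=1: m=49, d=97, a=1
  k=2: m=48, d=2, a=48
  k=3: m=48, d=97, a=1
  k=4: m=49, d=1, a=98
d=1 and a=2a₀=98 at k=4, so the next step gives (m, d) = (49, 97) again — its k=1 value — and the period has length 4.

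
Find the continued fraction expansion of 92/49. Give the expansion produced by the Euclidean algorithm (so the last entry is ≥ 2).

[1; 1, 7, 6]

92 = 1×49 + 43
49 = 1×43 + 6
43 = 7×6 + 1
6 = 6×1 + 0  (stop)
So 92/49 = [1; 1, 7, 6].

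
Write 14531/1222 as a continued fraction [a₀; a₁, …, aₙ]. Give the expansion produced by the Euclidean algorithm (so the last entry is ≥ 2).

14531 = 11·1222 + 1089
1222 = 1·1089 + 133
1089 = 8·133 + 25
133 = 5·25 + 8
25 = 3·8 + 1
8 = 8·1 + 0  (stop)
So 14531/1222 = [11; 1, 8, 5, 3, 8].

[11; 1, 8, 5, 3, 8]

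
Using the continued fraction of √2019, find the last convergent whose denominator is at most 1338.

59941/1334

√2019 = [44; 1, 13, 1, 88, …] (period length 4).
Convergents:
  p_0/q_0 = 44/1
  p_1/q_1 = 45/1
  p_2/q_2 = 629/14
  p_3/q_3 = 674/15
  p_4/q_4 = 59941/1334
  p_5/q_5 = 60615/1349
q_4 = 1334 ≤ 1338 < 1349 = q_5, so the answer is 59941/1334.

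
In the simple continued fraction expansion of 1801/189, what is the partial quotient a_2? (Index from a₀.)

1

1801 = 9·189 + 100   →  a_0 = 9
189 = 1·100 + 89   →  a_1 = 1
100 = 1·89 + 11   →  a_2 = 1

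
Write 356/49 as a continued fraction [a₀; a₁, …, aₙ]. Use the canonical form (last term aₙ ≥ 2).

[7; 3, 1, 3, 3]

356 = 7*49 + 13
49 = 3*13 + 10
13 = 1*10 + 3
10 = 3*3 + 1
3 = 3*1 + 0  (stop)
So 356/49 = [7; 3, 1, 3, 3].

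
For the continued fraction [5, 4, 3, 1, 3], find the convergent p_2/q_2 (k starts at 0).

68/13

Using pₖ = aₖpₖ₋₁ + pₖ₋₂, qₖ = aₖqₖ₋₁ + qₖ₋₂ (with p₋₁=1, p₋₂=0, q₋₁=0, q₋₂=1):
  k=0: a=5, p=5, q=1
  k=1: a=4, p=21, q=4
  k=2: a=3, p=68, q=13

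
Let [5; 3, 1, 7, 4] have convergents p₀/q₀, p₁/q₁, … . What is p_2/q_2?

21/4

Using pₖ = aₖpₖ₋₁ + pₖ₋₂, qₖ = aₖqₖ₋₁ + qₖ₋₂ (with p₋₁=1, p₋₂=0, q₋₁=0, q₋₂=1):
  k=0: a=5, p=5, q=1
  k=1: a=3, p=16, q=3
  k=2: a=1, p=21, q=4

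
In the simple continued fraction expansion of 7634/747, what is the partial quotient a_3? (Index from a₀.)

7634 = 10·747 + 164   →  a_0 = 10
747 = 4·164 + 91   →  a_1 = 4
164 = 1·91 + 73   →  a_2 = 1
91 = 1·73 + 18   →  a_3 = 1

1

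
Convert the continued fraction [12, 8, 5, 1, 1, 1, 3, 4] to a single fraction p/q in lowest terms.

26269/2167

Fold from the inside: start with 4/1.
  3 + 1/4 = 13/4
  1 + 4/13 = 17/13
  1 + 13/17 = 30/17
  1 + 17/30 = 47/30
  5 + 30/47 = 265/47
  8 + 47/265 = 2167/265
  12 + 265/2167 = 26269/2167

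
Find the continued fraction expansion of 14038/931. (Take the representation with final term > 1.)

14038 = 15×931 + 73
931 = 12×73 + 55
73 = 1×55 + 18
55 = 3×18 + 1
18 = 18×1 + 0  (stop)
So 14038/931 = [15; 12, 1, 3, 18].

[15; 12, 1, 3, 18]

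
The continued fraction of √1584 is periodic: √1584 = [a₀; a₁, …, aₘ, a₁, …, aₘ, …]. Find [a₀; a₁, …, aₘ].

[39; 1, 3, 1, 78]

a₀ = ⌊√1584⌋ = 39.
With m₀=0, d₀=1 and mₖ₊₁ = dₖaₖ − mₖ, dₖ₊₁ = (n − mₖ₊₁²)/dₖ, aₖ₊₁ = ⌊(a₀+mₖ₊₁)/dₖ₊₁⌋:
  k=1: m=39, d=63, a=1
  k=2: m=24, d=16, a=3
  k=3: m=24, d=63, a=1
  k=4: m=39, d=1, a=78
d=1 and a=2a₀=78 at k=4, so the next step gives (m, d) = (39, 63) again — its k=1 value — and the period has length 4.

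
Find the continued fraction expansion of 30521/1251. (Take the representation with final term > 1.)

30521 = 24×1251 + 497
1251 = 2×497 + 257
497 = 1×257 + 240
257 = 1×240 + 17
240 = 14×17 + 2
17 = 8×2 + 1
2 = 2×1 + 0  (stop)
So 30521/1251 = [24; 2, 1, 1, 14, 8, 2].

[24; 2, 1, 1, 14, 8, 2]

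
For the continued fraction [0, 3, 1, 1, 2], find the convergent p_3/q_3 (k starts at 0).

Using pₖ = aₖpₖ₋₁ + pₖ₋₂, qₖ = aₖqₖ₋₁ + qₖ₋₂ (with p₋₁=1, p₋₂=0, q₋₁=0, q₋₂=1):
  k=0: a=0, p=0, q=1
  k=1: a=3, p=1, q=3
  k=2: a=1, p=1, q=4
  k=3: a=1, p=2, q=7

2/7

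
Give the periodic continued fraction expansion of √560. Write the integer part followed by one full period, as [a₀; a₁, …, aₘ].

a₀ = ⌊√560⌋ = 23.
With m₀=0, d₀=1 and mₖ₊₁ = dₖaₖ − mₖ, dₖ₊₁ = (n − mₖ₊₁²)/dₖ, aₖ₊₁ = ⌊(a₀+mₖ₊₁)/dₖ₊₁⌋:
  k=1: m=23, d=31, a=1
  k=2: m=8, d=16, a=1
  k=3: m=8, d=31, a=1
  k=4: m=23, d=1, a=46
d=1 and a=2a₀=46 at k=4, so the next step gives (m, d) = (23, 31) again — its k=1 value — and the period has length 4.

[23; 1, 1, 1, 46]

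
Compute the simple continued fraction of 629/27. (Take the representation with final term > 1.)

[23; 3, 2, 1, 2]

629 = 23×27 + 8
27 = 3×8 + 3
8 = 2×3 + 2
3 = 1×2 + 1
2 = 2×1 + 0  (stop)
So 629/27 = [23; 3, 2, 1, 2].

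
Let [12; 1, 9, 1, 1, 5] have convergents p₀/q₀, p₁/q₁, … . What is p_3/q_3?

142/11

Using pₖ = aₖpₖ₋₁ + pₖ₋₂, qₖ = aₖqₖ₋₁ + qₖ₋₂ (with p₋₁=1, p₋₂=0, q₋₁=0, q₋₂=1):
  k=0: a=12, p=12, q=1
  k=1: a=1, p=13, q=1
  k=2: a=9, p=129, q=10
  k=3: a=1, p=142, q=11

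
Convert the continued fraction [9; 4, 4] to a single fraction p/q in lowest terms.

157/17

Fold from the inside: start with 4/1.
  4 + 1/4 = 17/4
  9 + 4/17 = 157/17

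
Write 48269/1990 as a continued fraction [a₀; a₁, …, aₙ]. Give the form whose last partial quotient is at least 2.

[24; 3, 1, 10, 15, 3]

48269 = 24×1990 + 509
1990 = 3×509 + 463
509 = 1×463 + 46
463 = 10×46 + 3
46 = 15×3 + 1
3 = 3×1 + 0  (stop)
So 48269/1990 = [24; 3, 1, 10, 15, 3].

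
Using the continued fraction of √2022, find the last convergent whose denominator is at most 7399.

√2022 = [44; 1, 28, 1, 88, …] (period length 4).
Convergents:
  p_0/q_0 = 44/1
  p_1/q_1 = 45/1
  p_2/q_2 = 1304/29
  p_3/q_3 = 1349/30
  p_4/q_4 = 120016/2669
  p_5/q_5 = 121365/2699
  p_6/q_6 = 3518236/78241
q_5 = 2699 ≤ 7399 < 78241 = q_6, so the answer is 121365/2699.

121365/2699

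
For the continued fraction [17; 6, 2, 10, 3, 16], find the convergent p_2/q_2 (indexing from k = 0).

223/13

Using pₖ = aₖpₖ₋₁ + pₖ₋₂, qₖ = aₖqₖ₋₁ + qₖ₋₂ (with p₋₁=1, p₋₂=0, q₋₁=0, q₋₂=1):
  k=0: a=17, p=17, q=1
  k=1: a=6, p=103, q=6
  k=2: a=2, p=223, q=13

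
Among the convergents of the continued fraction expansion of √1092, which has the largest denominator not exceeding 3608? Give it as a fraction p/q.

48015/1453

√1092 = [33; 22, 66, …] (period length 2).
Convergents:
  p_0/q_0 = 33/1
  p_1/q_1 = 727/22
  p_2/q_2 = 48015/1453
  p_3/q_3 = 1057057/31988
q_2 = 1453 ≤ 3608 < 31988 = q_3, so the answer is 48015/1453.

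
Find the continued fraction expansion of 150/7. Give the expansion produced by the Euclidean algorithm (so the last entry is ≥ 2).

[21; 2, 3]

150 = 21·7 + 3
7 = 2·3 + 1
3 = 3·1 + 0  (stop)
So 150/7 = [21; 2, 3].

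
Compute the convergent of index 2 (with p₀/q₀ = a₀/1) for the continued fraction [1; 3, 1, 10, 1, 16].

5/4

Using pₖ = aₖpₖ₋₁ + pₖ₋₂, qₖ = aₖqₖ₋₁ + qₖ₋₂ (with p₋₁=1, p₋₂=0, q₋₁=0, q₋₂=1):
  k=0: a=1, p=1, q=1
  k=1: a=3, p=4, q=3
  k=2: a=1, p=5, q=4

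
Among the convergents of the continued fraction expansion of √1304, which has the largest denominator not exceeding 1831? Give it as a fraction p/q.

√1304 = [36; 9, 72, …] (period length 2).
Convergents:
  p_0/q_0 = 36/1
  p_1/q_1 = 325/9
  p_2/q_2 = 23436/649
  p_3/q_3 = 211249/5850
q_2 = 649 ≤ 1831 < 5850 = q_3, so the answer is 23436/649.

23436/649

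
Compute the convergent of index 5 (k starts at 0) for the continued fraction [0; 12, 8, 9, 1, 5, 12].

Using pₖ = aₖpₖ₋₁ + pₖ₋₂, qₖ = aₖqₖ₋₁ + qₖ₋₂ (with p₋₁=1, p₋₂=0, q₋₁=0, q₋₂=1):
  k=0: a=0, p=0, q=1
  k=1: a=12, p=1, q=12
  k=2: a=8, p=8, q=97
  k=3: a=9, p=73, q=885
  k=4: a=1, p=81, q=982
  k=5: a=5, p=478, q=5795

478/5795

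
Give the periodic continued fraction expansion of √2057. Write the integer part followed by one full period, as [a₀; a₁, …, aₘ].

a₀ = ⌊√2057⌋ = 45.
With m₀=0, d₀=1 and mₖ₊₁ = dₖaₖ − mₖ, dₖ₊₁ = (n − mₖ₊₁²)/dₖ, aₖ₊₁ = ⌊(a₀+mₖ₊₁)/dₖ₊₁⌋:
  k=1: m=45, d=32, a=2
  k=2: m=19, d=53, a=1
  k=3: m=34, d=17, a=4
  k=4: m=34, d=53, a=1
  k=5: m=19, d=32, a=2
  k=6: m=45, d=1, a=90
d=1 and a=2a₀=90 at k=6, so the next step gives (m, d) = (45, 32) again — its k=1 value — and the period has length 6.

[45; 2, 1, 4, 1, 2, 90]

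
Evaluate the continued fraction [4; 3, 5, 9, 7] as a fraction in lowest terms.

Using pₖ = aₖpₖ₋₁ + pₖ₋₂ and qₖ = aₖqₖ₋₁ + qₖ₋₂:
  k=0: a=4, p=4, q=1
  k=1: a=3, p=13, q=3
  k=2: a=5, p=69, q=16
  k=3: a=9, p=634, q=147
  k=4: a=7, p=4507, q=1045

4507/1045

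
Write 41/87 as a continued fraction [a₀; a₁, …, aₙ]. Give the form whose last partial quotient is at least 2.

[0; 2, 8, 5]

41 = 0×87 + 41
87 = 2×41 + 5
41 = 8×5 + 1
5 = 5×1 + 0  (stop)
So 41/87 = [0; 2, 8, 5].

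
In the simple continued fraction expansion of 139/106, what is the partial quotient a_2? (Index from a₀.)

4

139 = 1·106 + 33   →  a_0 = 1
106 = 3·33 + 7   →  a_1 = 3
33 = 4·7 + 5   →  a_2 = 4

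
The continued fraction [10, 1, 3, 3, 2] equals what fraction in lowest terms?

Fold from the inside: start with 2/1.
  3 + 1/2 = 7/2
  3 + 2/7 = 23/7
  1 + 7/23 = 30/23
  10 + 23/30 = 323/30

323/30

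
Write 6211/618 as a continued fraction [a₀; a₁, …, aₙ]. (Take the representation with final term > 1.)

[10; 19, 1, 14, 2]

6211 = 10×618 + 31
618 = 19×31 + 29
31 = 1×29 + 2
29 = 14×2 + 1
2 = 2×1 + 0  (stop)
So 6211/618 = [10; 19, 1, 14, 2].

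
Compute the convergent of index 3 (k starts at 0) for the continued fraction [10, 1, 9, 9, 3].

992/91

Using pₖ = aₖpₖ₋₁ + pₖ₋₂, qₖ = aₖqₖ₋₁ + qₖ₋₂ (with p₋₁=1, p₋₂=0, q₋₁=0, q₋₂=1):
  k=0: a=10, p=10, q=1
  k=1: a=1, p=11, q=1
  k=2: a=9, p=109, q=10
  k=3: a=9, p=992, q=91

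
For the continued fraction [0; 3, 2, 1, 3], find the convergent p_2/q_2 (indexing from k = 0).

Using pₖ = aₖpₖ₋₁ + pₖ₋₂, qₖ = aₖqₖ₋₁ + qₖ₋₂ (with p₋₁=1, p₋₂=0, q₋₁=0, q₋₂=1):
  k=0: a=0, p=0, q=1
  k=1: a=3, p=1, q=3
  k=2: a=2, p=2, q=7

2/7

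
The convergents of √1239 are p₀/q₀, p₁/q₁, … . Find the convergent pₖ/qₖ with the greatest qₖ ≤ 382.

√1239 = [35; 5, 70, …] (period length 2).
Convergents:
  p_0/q_0 = 35/1
  p_1/q_1 = 176/5
  p_2/q_2 = 12355/351
  p_3/q_3 = 61951/1760
q_2 = 351 ≤ 382 < 1760 = q_3, so the answer is 12355/351.

12355/351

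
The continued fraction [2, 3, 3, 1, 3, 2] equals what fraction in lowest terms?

Using pₖ = aₖpₖ₋₁ + pₖ₋₂ and qₖ = aₖqₖ₋₁ + qₖ₋₂:
  k=0: a=2, p=2, q=1
  k=1: a=3, p=7, q=3
  k=2: a=3, p=23, q=10
  k=3: a=1, p=30, q=13
  k=4: a=3, p=113, q=49
  k=5: a=2, p=256, q=111

256/111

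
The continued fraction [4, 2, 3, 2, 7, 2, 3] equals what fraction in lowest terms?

3909/881

Fold from the inside: start with 3/1.
  2 + 1/3 = 7/3
  7 + 3/7 = 52/7
  2 + 7/52 = 111/52
  3 + 52/111 = 385/111
  2 + 111/385 = 881/385
  4 + 385/881 = 3909/881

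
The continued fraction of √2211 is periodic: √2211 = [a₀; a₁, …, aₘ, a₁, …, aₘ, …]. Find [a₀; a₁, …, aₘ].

a₀ = ⌊√2211⌋ = 47.
With m₀=0, d₀=1 and mₖ₊₁ = dₖaₖ − mₖ, dₖ₊₁ = (n − mₖ₊₁²)/dₖ, aₖ₊₁ = ⌊(a₀+mₖ₊₁)/dₖ₊₁⌋:
  k=1: m=47, d=2, a=47
  k=2: m=47, d=1, a=94
d=1 and a=2a₀=94 at k=2, so the next step gives (m, d) = (47, 2) again — its k=1 value — and the period has length 2.

[47; 47, 94]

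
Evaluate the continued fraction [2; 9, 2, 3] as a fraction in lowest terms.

139/66

Using pₖ = aₖpₖ₋₁ + pₖ₋₂ and qₖ = aₖqₖ₋₁ + qₖ₋₂:
  k=0: a=2, p=2, q=1
  k=1: a=9, p=19, q=9
  k=2: a=2, p=40, q=19
  k=3: a=3, p=139, q=66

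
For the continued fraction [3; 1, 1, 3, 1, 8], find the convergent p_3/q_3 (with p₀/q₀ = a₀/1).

Using pₖ = aₖpₖ₋₁ + pₖ₋₂, qₖ = aₖqₖ₋₁ + qₖ₋₂ (with p₋₁=1, p₋₂=0, q₋₁=0, q₋₂=1):
  k=0: a=3, p=3, q=1
  k=1: a=1, p=4, q=1
  k=2: a=1, p=7, q=2
  k=3: a=3, p=25, q=7

25/7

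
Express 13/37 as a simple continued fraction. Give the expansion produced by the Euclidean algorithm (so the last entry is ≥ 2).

13 = 0*37 + 13
37 = 2*13 + 11
13 = 1*11 + 2
11 = 5*2 + 1
2 = 2*1 + 0  (stop)
So 13/37 = [0; 2, 1, 5, 2].

[0; 2, 1, 5, 2]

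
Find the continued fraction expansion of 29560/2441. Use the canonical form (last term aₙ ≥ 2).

29560 = 12×2441 + 268
2441 = 9×268 + 29
268 = 9×29 + 7
29 = 4×7 + 1
7 = 7×1 + 0  (stop)
So 29560/2441 = [12; 9, 9, 4, 7].

[12; 9, 9, 4, 7]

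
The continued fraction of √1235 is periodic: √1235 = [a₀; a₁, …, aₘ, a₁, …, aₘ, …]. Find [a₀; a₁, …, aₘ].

a₀ = ⌊√1235⌋ = 35.
With m₀=0, d₀=1 and mₖ₊₁ = dₖaₖ − mₖ, dₖ₊₁ = (n − mₖ₊₁²)/dₖ, aₖ₊₁ = ⌊(a₀+mₖ₊₁)/dₖ₊₁⌋:
  k=1: m=35, d=10, a=7
  k=2: m=35, d=1, a=70
d=1 and a=2a₀=70 at k=2, so the next step gives (m, d) = (35, 10) again — its k=1 value — and the period has length 2.

[35; 7, 70]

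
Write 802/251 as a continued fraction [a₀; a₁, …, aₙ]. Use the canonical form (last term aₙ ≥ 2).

802 = 3*251 + 49
251 = 5*49 + 6
49 = 8*6 + 1
6 = 6*1 + 0  (stop)
So 802/251 = [3; 5, 8, 6].

[3; 5, 8, 6]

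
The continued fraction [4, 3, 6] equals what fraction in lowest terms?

Using pₖ = aₖpₖ₋₁ + pₖ₋₂ and qₖ = aₖqₖ₋₁ + qₖ₋₂:
  k=0: a=4, p=4, q=1
  k=1: a=3, p=13, q=3
  k=2: a=6, p=82, q=19

82/19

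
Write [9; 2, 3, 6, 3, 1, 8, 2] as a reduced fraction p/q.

Fold from the inside: start with 2/1.
  8 + 1/2 = 17/2
  1 + 2/17 = 19/17
  3 + 17/19 = 74/19
  6 + 19/74 = 463/74
  3 + 74/463 = 1463/463
  2 + 463/1463 = 3389/1463
  9 + 1463/3389 = 31964/3389

31964/3389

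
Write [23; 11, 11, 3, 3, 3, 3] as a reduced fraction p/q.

Fold from the inside: start with 3/1.
  3 + 1/3 = 10/3
  3 + 3/10 = 33/10
  3 + 10/33 = 109/33
  11 + 33/109 = 1232/109
  11 + 109/1232 = 13661/1232
  23 + 1232/13661 = 315435/13661

315435/13661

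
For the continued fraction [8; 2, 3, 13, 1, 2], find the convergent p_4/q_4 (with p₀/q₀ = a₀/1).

843/100

Using pₖ = aₖpₖ₋₁ + pₖ₋₂, qₖ = aₖqₖ₋₁ + qₖ₋₂ (with p₋₁=1, p₋₂=0, q₋₁=0, q₋₂=1):
  k=0: a=8, p=8, q=1
  k=1: a=2, p=17, q=2
  k=2: a=3, p=59, q=7
  k=3: a=13, p=784, q=93
  k=4: a=1, p=843, q=100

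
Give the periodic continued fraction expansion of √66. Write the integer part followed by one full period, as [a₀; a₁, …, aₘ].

[8; 8, 16]

a₀ = ⌊√66⌋ = 8.
With m₀=0, d₀=1 and mₖ₊₁ = dₖaₖ − mₖ, dₖ₊₁ = (n − mₖ₊₁²)/dₖ, aₖ₊₁ = ⌊(a₀+mₖ₊₁)/dₖ₊₁⌋:
  k=1: m=8, d=2, a=8
  k=2: m=8, d=1, a=16
d=1 and a=2a₀=16 at k=2, so the next step gives (m, d) = (8, 2) again — its k=1 value — and the period has length 2.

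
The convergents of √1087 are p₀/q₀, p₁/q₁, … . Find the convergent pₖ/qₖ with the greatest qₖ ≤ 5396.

71775/2177

√1087 = [32; 1, 31, 1, 64, …] (period length 4).
Convergents:
  p_0/q_0 = 32/1
  p_1/q_1 = 33/1
  p_2/q_2 = 1055/32
  p_3/q_3 = 1088/33
  p_4/q_4 = 70687/2144
  p_5/q_5 = 71775/2177
  p_6/q_6 = 2295712/69631
q_5 = 2177 ≤ 5396 < 69631 = q_6, so the answer is 71775/2177.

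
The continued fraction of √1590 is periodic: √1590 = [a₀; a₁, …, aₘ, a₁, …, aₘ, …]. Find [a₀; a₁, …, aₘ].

a₀ = ⌊√1590⌋ = 39.

[39; 1, 6, 1, 78]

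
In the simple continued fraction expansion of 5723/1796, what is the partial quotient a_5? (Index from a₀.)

5723 = 3·1796 + 335   →  a_0 = 3
1796 = 5·335 + 121   →  a_1 = 5
335 = 2·121 + 93   →  a_2 = 2
121 = 1·93 + 28   →  a_3 = 1
93 = 3·28 + 9   →  a_4 = 3
28 = 3·9 + 1   →  a_5 = 3

3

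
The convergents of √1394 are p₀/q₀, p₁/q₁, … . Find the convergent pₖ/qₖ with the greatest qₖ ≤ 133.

√1394 = [37; 2, 1, 36, 1, 2, 74, …] (period length 6).
Convergents:
  p_0/q_0 = 37/1
  p_1/q_1 = 75/2
  p_2/q_2 = 112/3
  p_3/q_3 = 4107/110
  p_4/q_4 = 4219/113
  p_5/q_5 = 12545/336
q_4 = 113 ≤ 133 < 336 = q_5, so the answer is 4219/113.

4219/113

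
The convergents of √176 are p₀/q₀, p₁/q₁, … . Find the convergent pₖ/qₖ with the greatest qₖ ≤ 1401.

15880/1197

√176 = [13; 3, 1, 3, 26, …] (period length 4).
Convergents:
  p_0/q_0 = 13/1
  p_1/q_1 = 40/3
  p_2/q_2 = 53/4
  p_3/q_3 = 199/15
  p_4/q_4 = 5227/394
  p_5/q_5 = 15880/1197
  p_6/q_6 = 21107/1591
q_5 = 1197 ≤ 1401 < 1591 = q_6, so the answer is 15880/1197.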